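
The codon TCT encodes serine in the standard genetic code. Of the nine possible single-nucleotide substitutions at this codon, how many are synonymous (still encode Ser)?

3

Position 1: none → 0 synonymous.
Position 2: none → 0 synonymous.
Position 3: TCC, TCA, TCG → 3 synonymous.
Total: 0 + 0 + 3 = 3.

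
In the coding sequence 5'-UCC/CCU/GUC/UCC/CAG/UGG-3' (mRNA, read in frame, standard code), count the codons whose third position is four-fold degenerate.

4

Codon 1 UCC (Ser): third position 4-fold.
Codon 2 CCU (Pro): third position 4-fold.
Codon 3 GUC (Val): third position 4-fold.
Codon 4 UCC (Ser): third position 4-fold.
Codon 5 CAG (Gln): third position 2-fold.
Codon 6 UGG (Trp): third position 1-fold.
Four-fold degenerate third positions: 4.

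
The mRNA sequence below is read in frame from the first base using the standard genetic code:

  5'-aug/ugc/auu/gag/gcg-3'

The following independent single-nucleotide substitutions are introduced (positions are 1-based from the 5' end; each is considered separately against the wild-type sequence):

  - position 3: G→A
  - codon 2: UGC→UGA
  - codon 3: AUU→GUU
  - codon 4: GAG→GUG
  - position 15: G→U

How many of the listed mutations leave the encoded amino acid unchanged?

Codon 1: AUG (Met) → AUA (Ile) — missense.
Codon 2: UGC (Cys) → UGA (Stop) — nonsense.
Codon 3: AUU (Ile) → GUU (Val) — missense.
Codon 4: GAG (Glu) → GUG (Val) — missense.
Codon 5: GCG (Ala) → GCU (Ala) — synonymous.
Synonymous: 1 of 5.

1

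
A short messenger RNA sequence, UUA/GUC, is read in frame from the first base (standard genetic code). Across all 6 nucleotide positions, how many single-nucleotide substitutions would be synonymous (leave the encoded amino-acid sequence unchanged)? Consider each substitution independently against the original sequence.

5

Codon 1 (UUA, Leu): 2 synonymous substitutions.
Codon 2 (GUC, Val): 3 synonymous substitutions.
Total: 2 + 3 = 5.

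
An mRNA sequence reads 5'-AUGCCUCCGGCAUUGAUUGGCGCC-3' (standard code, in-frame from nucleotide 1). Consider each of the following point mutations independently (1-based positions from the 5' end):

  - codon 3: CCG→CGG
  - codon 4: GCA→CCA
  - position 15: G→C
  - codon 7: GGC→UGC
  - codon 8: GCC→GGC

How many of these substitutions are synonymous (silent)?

0

Codon 3: CCG (Pro) → CGG (Arg) — missense.
Codon 4: GCA (Ala) → CCA (Pro) — missense.
Codon 5: UUG (Leu) → UUC (Phe) — missense.
Codon 7: GGC (Gly) → UGC (Cys) — missense.
Codon 8: GCC (Ala) → GGC (Gly) — missense.
Synonymous: 0 of 5.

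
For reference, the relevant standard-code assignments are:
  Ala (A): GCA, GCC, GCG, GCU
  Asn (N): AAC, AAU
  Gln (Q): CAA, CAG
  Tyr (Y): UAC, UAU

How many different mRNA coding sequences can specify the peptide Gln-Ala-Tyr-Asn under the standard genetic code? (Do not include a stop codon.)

32

Gln: 2 codons.
Ala: 4 codons.
Tyr: 2 codons.
Asn: 2 codons.
2 × 4 × 2 × 2 = 32.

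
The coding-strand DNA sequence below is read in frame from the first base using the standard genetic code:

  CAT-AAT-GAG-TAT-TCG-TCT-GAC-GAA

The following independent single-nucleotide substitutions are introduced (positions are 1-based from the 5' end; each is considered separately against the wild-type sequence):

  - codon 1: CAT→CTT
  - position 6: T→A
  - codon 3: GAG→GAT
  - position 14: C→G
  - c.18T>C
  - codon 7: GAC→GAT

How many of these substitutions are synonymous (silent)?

Codon 1: CAT (His) → CTT (Leu) — missense.
Codon 2: AAT (Asn) → AAA (Lys) — missense.
Codon 3: GAG (Glu) → GAT (Asp) — missense.
Codon 5: TCG (Ser) → TGG (Trp) — missense.
Codon 6: TCT (Ser) → TCC (Ser) — synonymous.
Codon 7: GAC (Asp) → GAT (Asp) — synonymous.
Synonymous: 2 of 6.

2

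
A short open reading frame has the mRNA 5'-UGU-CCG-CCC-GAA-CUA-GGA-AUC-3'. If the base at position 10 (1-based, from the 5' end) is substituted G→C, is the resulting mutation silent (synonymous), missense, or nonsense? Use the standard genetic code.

missense

Position 10 falls in codon 4: GAA → Glu.
After the substitution the codon is CAA → Gln.
Glu ≠ Gln, so this is a missense mutation.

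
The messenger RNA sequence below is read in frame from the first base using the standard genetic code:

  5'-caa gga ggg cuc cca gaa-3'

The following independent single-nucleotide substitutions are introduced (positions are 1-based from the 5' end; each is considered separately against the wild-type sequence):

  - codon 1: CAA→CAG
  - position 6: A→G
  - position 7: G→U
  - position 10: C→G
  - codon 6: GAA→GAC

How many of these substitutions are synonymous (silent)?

Codon 1: CAA (Gln) → CAG (Gln) — synonymous.
Codon 2: GGA (Gly) → GGG (Gly) — synonymous.
Codon 3: GGG (Gly) → UGG (Trp) — missense.
Codon 4: CUC (Leu) → GUC (Val) — missense.
Codon 6: GAA (Glu) → GAC (Asp) — missense.
Synonymous: 2 of 5.

2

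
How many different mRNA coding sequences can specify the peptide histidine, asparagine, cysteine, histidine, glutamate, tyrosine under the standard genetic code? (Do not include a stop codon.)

His: 2 codons.
Asn: 2 codons.
Cys: 2 codons.
His: 2 codons.
Glu: 2 codons.
Tyr: 2 codons.
2 × 2 × 2 × 2 × 2 × 2 = 64.

64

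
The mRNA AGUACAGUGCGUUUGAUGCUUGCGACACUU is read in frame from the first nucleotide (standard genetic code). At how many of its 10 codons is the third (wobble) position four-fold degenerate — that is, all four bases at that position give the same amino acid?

7

Codon 1 AGU (Ser): third position 2-fold.
Codon 2 ACA (Thr): third position 4-fold.
Codon 3 GUG (Val): third position 4-fold.
Codon 4 CGU (Arg): third position 4-fold.
Codon 5 UUG (Leu): third position 2-fold.
Codon 6 AUG (Met): third position 1-fold.
Codon 7 CUU (Leu): third position 4-fold.
Codon 8 GCG (Ala): third position 4-fold.
Codon 9 ACA (Thr): third position 4-fold.
Codon 10 CUU (Leu): third position 4-fold.
Four-fold degenerate third positions: 7.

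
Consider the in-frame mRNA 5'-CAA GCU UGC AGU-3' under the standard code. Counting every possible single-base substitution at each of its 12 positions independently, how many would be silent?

Codon 1 (CAA, Gln): 1 synonymous substitution.
Codon 2 (GCU, Ala): 3 synonymous substitutions.
Codon 3 (UGC, Cys): 1 synonymous substitution.
Codon 4 (AGU, Ser): 1 synonymous substitution.
Total: 1 + 3 + 1 + 1 = 6.

6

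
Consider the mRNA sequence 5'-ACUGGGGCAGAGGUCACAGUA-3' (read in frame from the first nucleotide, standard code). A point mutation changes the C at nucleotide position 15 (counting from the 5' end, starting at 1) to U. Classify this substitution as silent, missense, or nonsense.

silent

Position 15 falls in codon 5: GUC → Val.
After the substitution the codon is GUU → Val.
Both encode Val, so the change is synonymous.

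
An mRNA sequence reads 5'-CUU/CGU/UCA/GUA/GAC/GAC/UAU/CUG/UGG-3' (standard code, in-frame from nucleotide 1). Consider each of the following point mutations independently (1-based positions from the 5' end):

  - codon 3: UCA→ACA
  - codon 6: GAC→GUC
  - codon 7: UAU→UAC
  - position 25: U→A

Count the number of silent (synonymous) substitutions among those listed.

1

Codon 3: UCA (Ser) → ACA (Thr) — missense.
Codon 6: GAC (Asp) → GUC (Val) — missense.
Codon 7: UAU (Tyr) → UAC (Tyr) — synonymous.
Codon 9: UGG (Trp) → AGG (Arg) — missense.
Synonymous: 1 of 4.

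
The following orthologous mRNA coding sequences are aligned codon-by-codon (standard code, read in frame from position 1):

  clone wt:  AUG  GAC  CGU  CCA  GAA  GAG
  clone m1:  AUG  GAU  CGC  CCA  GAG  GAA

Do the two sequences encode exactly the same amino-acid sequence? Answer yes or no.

yes

Codon 1: AUG Met / AUG Met — identical.
Codon 2: GAC Asp / GAU Asp — synonymous.
Codon 3: CGU Arg / CGC Arg — synonymous.
Codon 4: CCA Pro / CCA Pro — identical.
Codon 5: GAA Glu / GAG Glu — synonymous.
Codon 6: GAG Glu / GAA Glu — synonymous.
Nonsynonymous differences: 0 → same protein.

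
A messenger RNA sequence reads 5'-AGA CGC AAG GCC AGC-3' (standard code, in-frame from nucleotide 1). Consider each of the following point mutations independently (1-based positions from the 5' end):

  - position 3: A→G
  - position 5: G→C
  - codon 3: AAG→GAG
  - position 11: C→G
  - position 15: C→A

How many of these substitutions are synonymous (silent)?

Codon 1: AGA (Arg) → AGG (Arg) — synonymous.
Codon 2: CGC (Arg) → CCC (Pro) — missense.
Codon 3: AAG (Lys) → GAG (Glu) — missense.
Codon 4: GCC (Ala) → GGC (Gly) — missense.
Codon 5: AGC (Ser) → AGA (Arg) — missense.
Synonymous: 1 of 5.

1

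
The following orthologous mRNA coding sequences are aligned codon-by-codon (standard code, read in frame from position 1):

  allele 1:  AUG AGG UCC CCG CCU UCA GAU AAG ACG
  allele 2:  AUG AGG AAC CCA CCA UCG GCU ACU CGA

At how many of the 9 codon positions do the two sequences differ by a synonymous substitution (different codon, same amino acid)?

Codon 1: AUG Met / AUG Met — identical.
Codon 2: AGG Arg / AGG Arg — identical.
Codon 3: UCC Ser / AAC Asn — nonsynonymous.
Codon 4: CCG Pro / CCA Pro — synonymous.
Codon 5: CCU Pro / CCA Pro — synonymous.
Codon 6: UCA Ser / UCG Ser — synonymous.
Codon 7: GAU Asp / GCU Ala — nonsynonymous.
Codon 8: AAG Lys / ACU Thr — nonsynonymous.
Codon 9: ACG Thr / CGA Arg — nonsynonymous.
Synonymous differences: 3.

3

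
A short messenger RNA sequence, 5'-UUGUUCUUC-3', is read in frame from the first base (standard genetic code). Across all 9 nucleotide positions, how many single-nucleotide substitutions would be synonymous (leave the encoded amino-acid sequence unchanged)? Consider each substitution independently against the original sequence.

4

Codon 1 (UUG, Leu): 2 synonymous substitutions.
Codon 2 (UUC, Phe): 1 synonymous substitution.
Codon 3 (UUC, Phe): 1 synonymous substitution.
Total: 2 + 1 + 1 = 4.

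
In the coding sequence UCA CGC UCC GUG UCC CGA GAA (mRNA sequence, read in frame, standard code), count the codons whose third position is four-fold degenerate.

6

Codon 1 UCA (Ser): third position 4-fold.
Codon 2 CGC (Arg): third position 4-fold.
Codon 3 UCC (Ser): third position 4-fold.
Codon 4 GUG (Val): third position 4-fold.
Codon 5 UCC (Ser): third position 4-fold.
Codon 6 CGA (Arg): third position 4-fold.
Codon 7 GAA (Glu): third position 2-fold.
Four-fold degenerate third positions: 6.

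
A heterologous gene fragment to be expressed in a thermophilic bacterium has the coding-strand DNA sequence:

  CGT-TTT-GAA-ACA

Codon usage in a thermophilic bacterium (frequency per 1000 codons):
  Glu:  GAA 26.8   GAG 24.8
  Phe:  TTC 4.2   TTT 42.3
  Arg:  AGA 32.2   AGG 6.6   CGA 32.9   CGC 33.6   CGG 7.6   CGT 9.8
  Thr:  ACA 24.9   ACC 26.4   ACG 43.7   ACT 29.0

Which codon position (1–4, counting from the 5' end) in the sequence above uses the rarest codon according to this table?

1

Codon 1 CGT (Arg): 9.8 per 1000.
Codon 2 TTT (Phe): 42.3 per 1000.
Codon 3 GAA (Glu): 26.8 per 1000.
Codon 4 ACA (Thr): 24.9 per 1000.
Lowest frequency is 9.8 at codon 1.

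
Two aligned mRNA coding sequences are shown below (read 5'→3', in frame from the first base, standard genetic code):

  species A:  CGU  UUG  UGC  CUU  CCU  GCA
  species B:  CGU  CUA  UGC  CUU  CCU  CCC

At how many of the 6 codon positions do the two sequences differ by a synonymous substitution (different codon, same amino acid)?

1

Codon 1: CGU Arg / CGU Arg — identical.
Codon 2: UUG Leu / CUA Leu — synonymous.
Codon 3: UGC Cys / UGC Cys — identical.
Codon 4: CUU Leu / CUU Leu — identical.
Codon 5: CCU Pro / CCU Pro — identical.
Codon 6: GCA Ala / CCC Pro — nonsynonymous.
Synonymous differences: 1.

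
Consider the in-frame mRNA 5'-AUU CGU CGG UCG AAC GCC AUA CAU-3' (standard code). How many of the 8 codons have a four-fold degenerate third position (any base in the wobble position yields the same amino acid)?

Codon 1 AUU (Ile): third position 3-fold.
Codon 2 CGU (Arg): third position 4-fold.
Codon 3 CGG (Arg): third position 4-fold.
Codon 4 UCG (Ser): third position 4-fold.
Codon 5 AAC (Asn): third position 2-fold.
Codon 6 GCC (Ala): third position 4-fold.
Codon 7 AUA (Ile): third position 3-fold.
Codon 8 CAU (His): third position 2-fold.
Four-fold degenerate third positions: 4.

4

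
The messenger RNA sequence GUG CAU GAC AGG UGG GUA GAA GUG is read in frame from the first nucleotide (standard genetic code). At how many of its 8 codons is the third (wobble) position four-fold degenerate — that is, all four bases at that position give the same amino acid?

Codon 1 GUG (Val): third position 4-fold.
Codon 2 CAU (His): third position 2-fold.
Codon 3 GAC (Asp): third position 2-fold.
Codon 4 AGG (Arg): third position 2-fold.
Codon 5 UGG (Trp): third position 1-fold.
Codon 6 GUA (Val): third position 4-fold.
Codon 7 GAA (Glu): third position 2-fold.
Codon 8 GUG (Val): third position 4-fold.
Four-fold degenerate third positions: 3.

3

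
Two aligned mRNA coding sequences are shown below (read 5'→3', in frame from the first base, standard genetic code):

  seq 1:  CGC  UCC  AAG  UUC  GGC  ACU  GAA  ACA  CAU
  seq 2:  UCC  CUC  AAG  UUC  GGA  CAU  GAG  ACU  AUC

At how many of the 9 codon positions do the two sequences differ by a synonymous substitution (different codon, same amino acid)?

3

Codon 1: CGC Arg / UCC Ser — nonsynonymous.
Codon 2: UCC Ser / CUC Leu — nonsynonymous.
Codon 3: AAG Lys / AAG Lys — identical.
Codon 4: UUC Phe / UUC Phe — identical.
Codon 5: GGC Gly / GGA Gly — synonymous.
Codon 6: ACU Thr / CAU His — nonsynonymous.
Codon 7: GAA Glu / GAG Glu — synonymous.
Codon 8: ACA Thr / ACU Thr — synonymous.
Codon 9: CAU His / AUC Ile — nonsynonymous.
Synonymous differences: 3.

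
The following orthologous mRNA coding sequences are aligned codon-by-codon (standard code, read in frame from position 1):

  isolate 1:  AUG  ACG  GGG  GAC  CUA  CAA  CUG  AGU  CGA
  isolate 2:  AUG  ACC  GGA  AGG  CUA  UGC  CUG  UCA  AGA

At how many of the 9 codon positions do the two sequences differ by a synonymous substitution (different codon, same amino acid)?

Codon 1: AUG Met / AUG Met — identical.
Codon 2: ACG Thr / ACC Thr — synonymous.
Codon 3: GGG Gly / GGA Gly — synonymous.
Codon 4: GAC Asp / AGG Arg — nonsynonymous.
Codon 5: CUA Leu / CUA Leu — identical.
Codon 6: CAA Gln / UGC Cys — nonsynonymous.
Codon 7: CUG Leu / CUG Leu — identical.
Codon 8: AGU Ser / UCA Ser — synonymous.
Codon 9: CGA Arg / AGA Arg — synonymous.
Synonymous differences: 4.

4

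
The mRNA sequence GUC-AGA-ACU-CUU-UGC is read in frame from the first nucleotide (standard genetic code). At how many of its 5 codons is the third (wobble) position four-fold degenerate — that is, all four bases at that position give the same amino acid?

Codon 1 GUC (Val): third position 4-fold.
Codon 2 AGA (Arg): third position 2-fold.
Codon 3 ACU (Thr): third position 4-fold.
Codon 4 CUU (Leu): third position 4-fold.
Codon 5 UGC (Cys): third position 2-fold.
Four-fold degenerate third positions: 3.

3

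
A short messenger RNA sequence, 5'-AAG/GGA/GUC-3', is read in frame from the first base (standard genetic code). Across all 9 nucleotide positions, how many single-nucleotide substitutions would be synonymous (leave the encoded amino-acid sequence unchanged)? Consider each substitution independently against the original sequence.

Codon 1 (AAG, Lys): 1 synonymous substitution.
Codon 2 (GGA, Gly): 3 synonymous substitutions.
Codon 3 (GUC, Val): 3 synonymous substitutions.
Total: 1 + 3 + 3 = 7.

7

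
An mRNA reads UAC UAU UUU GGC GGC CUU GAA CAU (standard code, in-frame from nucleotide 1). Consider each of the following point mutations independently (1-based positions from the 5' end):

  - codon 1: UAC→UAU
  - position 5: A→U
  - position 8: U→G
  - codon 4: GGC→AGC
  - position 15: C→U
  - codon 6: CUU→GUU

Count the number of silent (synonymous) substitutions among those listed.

Codon 1: UAC (Tyr) → UAU (Tyr) — synonymous.
Codon 2: UAU (Tyr) → UUU (Phe) — missense.
Codon 3: UUU (Phe) → UGU (Cys) — missense.
Codon 4: GGC (Gly) → AGC (Ser) — missense.
Codon 5: GGC (Gly) → GGU (Gly) — synonymous.
Codon 6: CUU (Leu) → GUU (Val) — missense.
Synonymous: 2 of 6.

2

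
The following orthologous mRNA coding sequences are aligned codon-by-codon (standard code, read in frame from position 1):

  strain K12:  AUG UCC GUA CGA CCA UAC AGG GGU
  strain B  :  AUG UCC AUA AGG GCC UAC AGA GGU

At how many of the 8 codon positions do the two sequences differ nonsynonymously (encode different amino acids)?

2

Codon 1: AUG Met / AUG Met — identical.
Codon 2: UCC Ser / UCC Ser — identical.
Codon 3: GUA Val / AUA Ile — nonsynonymous.
Codon 4: CGA Arg / AGG Arg — synonymous.
Codon 5: CCA Pro / GCC Ala — nonsynonymous.
Codon 6: UAC Tyr / UAC Tyr — identical.
Codon 7: AGG Arg / AGA Arg — synonymous.
Codon 8: GGU Gly / GGU Gly — identical.
Nonsynonymous differences: 2.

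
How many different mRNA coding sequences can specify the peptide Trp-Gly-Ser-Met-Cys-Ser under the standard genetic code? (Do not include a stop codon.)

288

Trp: 1 codon.
Gly: 4 codons.
Ser: 6 codons.
Met: 1 codon.
Cys: 2 codons.
Ser: 6 codons.
1 × 4 × 6 × 1 × 2 × 6 = 288.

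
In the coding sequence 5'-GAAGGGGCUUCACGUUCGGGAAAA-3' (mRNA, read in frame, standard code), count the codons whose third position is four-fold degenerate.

Codon 1 GAA (Glu): third position 2-fold.
Codon 2 GGG (Gly): third position 4-fold.
Codon 3 GCU (Ala): third position 4-fold.
Codon 4 UCA (Ser): third position 4-fold.
Codon 5 CGU (Arg): third position 4-fold.
Codon 6 UCG (Ser): third position 4-fold.
Codon 7 GGA (Gly): third position 4-fold.
Codon 8 AAA (Lys): third position 2-fold.
Four-fold degenerate third positions: 6.

6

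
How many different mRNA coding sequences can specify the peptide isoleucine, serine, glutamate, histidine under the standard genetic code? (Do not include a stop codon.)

Ile: 3 codons.
Ser: 6 codons.
Glu: 2 codons.
His: 2 codons.
3 × 6 × 2 × 2 = 72.

72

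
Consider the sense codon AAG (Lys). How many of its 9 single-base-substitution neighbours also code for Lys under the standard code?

1

Position 1: none → 0 synonymous.
Position 2: none → 0 synonymous.
Position 3: AAA → 1 synonymous.
Total: 0 + 0 + 1 = 1.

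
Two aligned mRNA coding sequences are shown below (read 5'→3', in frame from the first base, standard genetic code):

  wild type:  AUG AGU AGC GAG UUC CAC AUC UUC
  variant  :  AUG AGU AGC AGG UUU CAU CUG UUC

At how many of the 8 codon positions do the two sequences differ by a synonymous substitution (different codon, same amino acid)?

2

Codon 1: AUG Met / AUG Met — identical.
Codon 2: AGU Ser / AGU Ser — identical.
Codon 3: AGC Ser / AGC Ser — identical.
Codon 4: GAG Glu / AGG Arg — nonsynonymous.
Codon 5: UUC Phe / UUU Phe — synonymous.
Codon 6: CAC His / CAU His — synonymous.
Codon 7: AUC Ile / CUG Leu — nonsynonymous.
Codon 8: UUC Phe / UUC Phe — identical.
Synonymous differences: 2.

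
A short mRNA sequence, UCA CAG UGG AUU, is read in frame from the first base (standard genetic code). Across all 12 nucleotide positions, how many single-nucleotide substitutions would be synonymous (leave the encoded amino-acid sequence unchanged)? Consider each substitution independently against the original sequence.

Codon 1 (UCA, Ser): 3 synonymous substitutions.
Codon 2 (CAG, Gln): 1 synonymous substitution.
Codon 3 (UGG, Trp): 0 synonymous substitutions.
Codon 4 (AUU, Ile): 2 synonymous substitutions.
Total: 3 + 1 + 0 + 2 = 6.

6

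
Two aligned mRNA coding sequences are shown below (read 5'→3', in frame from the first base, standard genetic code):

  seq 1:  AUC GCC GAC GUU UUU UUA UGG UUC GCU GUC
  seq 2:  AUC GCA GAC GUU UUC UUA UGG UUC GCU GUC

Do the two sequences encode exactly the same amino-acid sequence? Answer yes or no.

yes

Codon 1: AUC Ile / AUC Ile — identical.
Codon 2: GCC Ala / GCA Ala — synonymous.
Codon 3: GAC Asp / GAC Asp — identical.
Codon 4: GUU Val / GUU Val — identical.
Codon 5: UUU Phe / UUC Phe — synonymous.
Codon 6: UUA Leu / UUA Leu — identical.
Codon 7: UGG Trp / UGG Trp — identical.
Codon 8: UUC Phe / UUC Phe — identical.
Codon 9: GCU Ala / GCU Ala — identical.
Codon 10: GUC Val / GUC Val — identical.
Nonsynonymous differences: 0 → same protein.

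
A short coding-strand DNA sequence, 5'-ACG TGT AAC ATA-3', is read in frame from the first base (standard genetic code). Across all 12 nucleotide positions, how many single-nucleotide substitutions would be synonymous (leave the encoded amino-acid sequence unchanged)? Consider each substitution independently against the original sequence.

7

Codon 1 (ACG, Thr): 3 synonymous substitutions.
Codon 2 (TGT, Cys): 1 synonymous substitution.
Codon 3 (AAC, Asn): 1 synonymous substitution.
Codon 4 (ATA, Ile): 2 synonymous substitutions.
Total: 3 + 1 + 1 + 2 = 7.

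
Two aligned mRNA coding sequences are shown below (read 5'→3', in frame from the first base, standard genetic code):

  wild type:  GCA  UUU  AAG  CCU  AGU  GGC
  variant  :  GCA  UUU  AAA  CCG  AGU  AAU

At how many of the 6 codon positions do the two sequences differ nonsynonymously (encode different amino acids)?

Codon 1: GCA Ala / GCA Ala — identical.
Codon 2: UUU Phe / UUU Phe — identical.
Codon 3: AAG Lys / AAA Lys — synonymous.
Codon 4: CCU Pro / CCG Pro — synonymous.
Codon 5: AGU Ser / AGU Ser — identical.
Codon 6: GGC Gly / AAU Asn — nonsynonymous.
Nonsynonymous differences: 1.

1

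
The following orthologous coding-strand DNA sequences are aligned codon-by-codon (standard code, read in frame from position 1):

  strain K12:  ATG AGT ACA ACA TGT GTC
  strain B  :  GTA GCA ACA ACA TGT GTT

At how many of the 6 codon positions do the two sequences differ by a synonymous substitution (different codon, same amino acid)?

Codon 1: ATG Met / GTA Val — nonsynonymous.
Codon 2: AGT Ser / GCA Ala — nonsynonymous.
Codon 3: ACA Thr / ACA Thr — identical.
Codon 4: ACA Thr / ACA Thr — identical.
Codon 5: TGT Cys / TGT Cys — identical.
Codon 6: GTC Val / GTT Val — synonymous.
Synonymous differences: 1.

1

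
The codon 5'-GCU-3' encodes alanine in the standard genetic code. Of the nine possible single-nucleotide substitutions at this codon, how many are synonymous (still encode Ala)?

3

Position 1: none → 0 synonymous.
Position 2: none → 0 synonymous.
Position 3: GCC, GCA, GCG → 3 synonymous.
Total: 0 + 0 + 3 = 3.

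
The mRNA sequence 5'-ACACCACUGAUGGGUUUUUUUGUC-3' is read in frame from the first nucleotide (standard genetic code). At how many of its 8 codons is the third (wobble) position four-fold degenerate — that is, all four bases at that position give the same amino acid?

Codon 1 ACA (Thr): third position 4-fold.
Codon 2 CCA (Pro): third position 4-fold.
Codon 3 CUG (Leu): third position 4-fold.
Codon 4 AUG (Met): third position 1-fold.
Codon 5 GGU (Gly): third position 4-fold.
Codon 6 UUU (Phe): third position 2-fold.
Codon 7 UUU (Phe): third position 2-fold.
Codon 8 GUC (Val): third position 4-fold.
Four-fold degenerate third positions: 5.

5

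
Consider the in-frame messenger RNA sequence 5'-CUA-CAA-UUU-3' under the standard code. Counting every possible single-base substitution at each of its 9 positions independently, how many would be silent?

Codon 1 (CUA, Leu): 4 synonymous substitutions.
Codon 2 (CAA, Gln): 1 synonymous substitution.
Codon 3 (UUU, Phe): 1 synonymous substitution.
Total: 4 + 1 + 1 = 6.

6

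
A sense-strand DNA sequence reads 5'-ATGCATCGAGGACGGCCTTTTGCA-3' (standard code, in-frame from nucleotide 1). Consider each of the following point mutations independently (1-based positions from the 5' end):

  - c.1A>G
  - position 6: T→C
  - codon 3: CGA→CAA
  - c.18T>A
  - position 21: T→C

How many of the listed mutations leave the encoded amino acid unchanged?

3

Codon 1: ATG (Met) → GTG (Val) — missense.
Codon 2: CAT (His) → CAC (His) — synonymous.
Codon 3: CGA (Arg) → CAA (Gln) — missense.
Codon 6: CCT (Pro) → CCA (Pro) — synonymous.
Codon 7: TTT (Phe) → TTC (Phe) — synonymous.
Synonymous: 3 of 5.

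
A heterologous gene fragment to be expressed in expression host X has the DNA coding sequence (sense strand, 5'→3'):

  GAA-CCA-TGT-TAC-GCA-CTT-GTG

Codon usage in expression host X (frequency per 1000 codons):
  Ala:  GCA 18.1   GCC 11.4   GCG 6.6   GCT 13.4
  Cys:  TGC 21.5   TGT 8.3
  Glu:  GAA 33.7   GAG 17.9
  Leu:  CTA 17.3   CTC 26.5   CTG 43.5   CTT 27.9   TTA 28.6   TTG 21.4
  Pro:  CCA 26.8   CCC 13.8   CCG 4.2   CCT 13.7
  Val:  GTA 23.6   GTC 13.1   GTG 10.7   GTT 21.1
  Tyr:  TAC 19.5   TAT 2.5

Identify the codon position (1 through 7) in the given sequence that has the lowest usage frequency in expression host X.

Codon 1 GAA (Glu): 33.7 per 1000.
Codon 2 CCA (Pro): 26.8 per 1000.
Codon 3 TGT (Cys): 8.3 per 1000.
Codon 4 TAC (Tyr): 19.5 per 1000.
Codon 5 GCA (Ala): 18.1 per 1000.
Codon 6 CTT (Leu): 27.9 per 1000.
Codon 7 GTG (Val): 10.7 per 1000.
Lowest frequency is 8.3 at codon 3.

3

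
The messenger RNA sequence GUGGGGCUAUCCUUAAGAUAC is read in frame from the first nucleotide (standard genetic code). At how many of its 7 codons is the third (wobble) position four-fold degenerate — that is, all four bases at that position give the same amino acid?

Codon 1 GUG (Val): third position 4-fold.
Codon 2 GGG (Gly): third position 4-fold.
Codon 3 CUA (Leu): third position 4-fold.
Codon 4 UCC (Ser): third position 4-fold.
Codon 5 UUA (Leu): third position 2-fold.
Codon 6 AGA (Arg): third position 2-fold.
Codon 7 UAC (Tyr): third position 2-fold.
Four-fold degenerate third positions: 4.

4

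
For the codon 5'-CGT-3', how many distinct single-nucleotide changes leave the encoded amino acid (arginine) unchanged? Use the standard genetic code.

3

Position 1: none → 0 synonymous.
Position 2: none → 0 synonymous.
Position 3: CGC, CGA, CGG → 3 synonymous.
Total: 0 + 0 + 3 = 3.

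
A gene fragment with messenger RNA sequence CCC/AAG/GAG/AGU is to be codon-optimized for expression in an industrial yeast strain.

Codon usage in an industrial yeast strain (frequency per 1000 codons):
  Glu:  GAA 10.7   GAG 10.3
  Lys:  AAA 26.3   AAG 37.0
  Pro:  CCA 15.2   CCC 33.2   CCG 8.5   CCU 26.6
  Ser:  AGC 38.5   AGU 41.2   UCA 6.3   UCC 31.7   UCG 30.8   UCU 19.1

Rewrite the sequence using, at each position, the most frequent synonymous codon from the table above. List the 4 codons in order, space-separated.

CCC AAG GAA AGU

Codon 1 (Pro): best is CCC at 33.2.
Codon 2 (Lys): best is AAG at 37.0.
Codon 3 (Glu): best is GAA at 10.7.
Codon 4 (Ser): best is AGU at 41.2.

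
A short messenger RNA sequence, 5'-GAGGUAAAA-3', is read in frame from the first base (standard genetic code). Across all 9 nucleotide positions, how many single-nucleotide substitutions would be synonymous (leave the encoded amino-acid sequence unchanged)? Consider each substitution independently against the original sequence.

5

Codon 1 (GAG, Glu): 1 synonymous substitution.
Codon 2 (GUA, Val): 3 synonymous substitutions.
Codon 3 (AAA, Lys): 1 synonymous substitution.
Total: 1 + 3 + 1 = 5.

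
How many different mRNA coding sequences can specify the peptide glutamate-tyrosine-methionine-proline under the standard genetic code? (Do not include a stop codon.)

16

Glu: 2 codons.
Tyr: 2 codons.
Met: 1 codon.
Pro: 4 codons.
2 × 2 × 1 × 4 = 16.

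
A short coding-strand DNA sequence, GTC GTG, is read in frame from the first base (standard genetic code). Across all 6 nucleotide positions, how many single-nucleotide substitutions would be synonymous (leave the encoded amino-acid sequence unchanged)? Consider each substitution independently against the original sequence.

6

Codon 1 (GTC, Val): 3 synonymous substitutions.
Codon 2 (GTG, Val): 3 synonymous substitutions.
Total: 3 + 3 = 6.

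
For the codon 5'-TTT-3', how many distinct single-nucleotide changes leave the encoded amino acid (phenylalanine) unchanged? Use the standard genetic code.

Position 1: none → 0 synonymous.
Position 2: none → 0 synonymous.
Position 3: TTC → 1 synonymous.
Total: 0 + 0 + 1 = 1.

1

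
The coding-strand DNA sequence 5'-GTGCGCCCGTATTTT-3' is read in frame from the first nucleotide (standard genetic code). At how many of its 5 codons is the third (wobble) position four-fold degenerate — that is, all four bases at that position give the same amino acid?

Codon 1 GTG (Val): third position 4-fold.
Codon 2 CGC (Arg): third position 4-fold.
Codon 3 CCG (Pro): third position 4-fold.
Codon 4 TAT (Tyr): third position 2-fold.
Codon 5 TTT (Phe): third position 2-fold.
Four-fold degenerate third positions: 3.

3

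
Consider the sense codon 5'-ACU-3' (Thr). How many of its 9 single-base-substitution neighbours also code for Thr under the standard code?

Position 1: none → 0 synonymous.
Position 2: none → 0 synonymous.
Position 3: ACC, ACA, ACG → 3 synonymous.
Total: 0 + 0 + 3 = 3.

3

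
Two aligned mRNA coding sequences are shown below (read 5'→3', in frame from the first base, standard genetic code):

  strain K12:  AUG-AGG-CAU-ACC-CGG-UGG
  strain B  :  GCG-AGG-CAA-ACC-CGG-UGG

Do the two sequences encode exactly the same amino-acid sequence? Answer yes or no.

Codon 1: AUG Met / GCG Ala — nonsynonymous.
Codon 2: AGG Arg / AGG Arg — identical.
Codon 3: CAU His / CAA Gln — nonsynonymous.
Codon 4: ACC Thr / ACC Thr — identical.
Codon 5: CGG Arg / CGG Arg — identical.
Codon 6: UGG Trp / UGG Trp — identical.
Nonsynonymous differences: 2 → different protein.

no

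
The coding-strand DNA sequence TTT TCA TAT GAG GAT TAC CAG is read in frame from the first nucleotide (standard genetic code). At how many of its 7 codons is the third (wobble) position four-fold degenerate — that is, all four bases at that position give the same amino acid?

Codon 1 TTT (Phe): third position 2-fold.
Codon 2 TCA (Ser): third position 4-fold.
Codon 3 TAT (Tyr): third position 2-fold.
Codon 4 GAG (Glu): third position 2-fold.
Codon 5 GAT (Asp): third position 2-fold.
Codon 6 TAC (Tyr): third position 2-fold.
Codon 7 CAG (Gln): third position 2-fold.
Four-fold degenerate third positions: 1.

1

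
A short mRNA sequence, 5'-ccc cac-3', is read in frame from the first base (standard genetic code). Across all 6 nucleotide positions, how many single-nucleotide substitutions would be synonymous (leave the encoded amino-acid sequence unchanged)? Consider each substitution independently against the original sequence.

Codon 1 (CCC, Pro): 3 synonymous substitutions.
Codon 2 (CAC, His): 1 synonymous substitution.
Total: 3 + 1 = 4.

4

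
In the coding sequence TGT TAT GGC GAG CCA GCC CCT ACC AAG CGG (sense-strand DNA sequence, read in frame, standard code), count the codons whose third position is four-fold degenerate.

6

Codon 1 TGT (Cys): third position 2-fold.
Codon 2 TAT (Tyr): third position 2-fold.
Codon 3 GGC (Gly): third position 4-fold.
Codon 4 GAG (Glu): third position 2-fold.
Codon 5 CCA (Pro): third position 4-fold.
Codon 6 GCC (Ala): third position 4-fold.
Codon 7 CCT (Pro): third position 4-fold.
Codon 8 ACC (Thr): third position 4-fold.
Codon 9 AAG (Lys): third position 2-fold.
Codon 10 CGG (Arg): third position 4-fold.
Four-fold degenerate third positions: 6.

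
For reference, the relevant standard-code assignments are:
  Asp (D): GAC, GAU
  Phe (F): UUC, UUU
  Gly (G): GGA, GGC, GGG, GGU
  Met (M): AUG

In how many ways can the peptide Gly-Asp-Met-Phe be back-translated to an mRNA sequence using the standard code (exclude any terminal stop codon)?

Gly: 4 codons.
Asp: 2 codons.
Met: 1 codon.
Phe: 2 codons.
4 × 2 × 1 × 2 = 16.

16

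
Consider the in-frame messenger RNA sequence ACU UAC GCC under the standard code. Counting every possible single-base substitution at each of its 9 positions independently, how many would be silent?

7

Codon 1 (ACU, Thr): 3 synonymous substitutions.
Codon 2 (UAC, Tyr): 1 synonymous substitution.
Codon 3 (GCC, Ala): 3 synonymous substitutions.
Total: 3 + 1 + 3 = 7.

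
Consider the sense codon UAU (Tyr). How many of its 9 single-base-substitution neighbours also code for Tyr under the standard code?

Position 1: none → 0 synonymous.
Position 2: none → 0 synonymous.
Position 3: UAC → 1 synonymous.
Total: 0 + 0 + 1 = 1.

1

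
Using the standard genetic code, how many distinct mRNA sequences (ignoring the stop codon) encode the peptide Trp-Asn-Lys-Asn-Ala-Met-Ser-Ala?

768

Trp: 1 codon.
Asn: 2 codons.
Lys: 2 codons.
Asn: 2 codons.
Ala: 4 codons.
Met: 1 codon.
Ser: 6 codons.
Ala: 4 codons.
1 × 2 × 2 × 2 × 4 × 1 × 6 × 4 = 768.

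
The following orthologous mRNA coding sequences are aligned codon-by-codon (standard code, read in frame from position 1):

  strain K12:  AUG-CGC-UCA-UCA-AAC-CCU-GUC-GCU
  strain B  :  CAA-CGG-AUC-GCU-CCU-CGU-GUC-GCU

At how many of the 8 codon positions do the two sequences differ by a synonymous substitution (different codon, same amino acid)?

1

Codon 1: AUG Met / CAA Gln — nonsynonymous.
Codon 2: CGC Arg / CGG Arg — synonymous.
Codon 3: UCA Ser / AUC Ile — nonsynonymous.
Codon 4: UCA Ser / GCU Ala — nonsynonymous.
Codon 5: AAC Asn / CCU Pro — nonsynonymous.
Codon 6: CCU Pro / CGU Arg — nonsynonymous.
Codon 7: GUC Val / GUC Val — identical.
Codon 8: GCU Ala / GCU Ala — identical.
Synonymous differences: 1.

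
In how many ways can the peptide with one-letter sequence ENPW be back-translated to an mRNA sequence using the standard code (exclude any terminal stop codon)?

Glu: 2 codons.
Asn: 2 codons.
Pro: 4 codons.
Trp: 1 codon.
2 × 2 × 4 × 1 = 16.

16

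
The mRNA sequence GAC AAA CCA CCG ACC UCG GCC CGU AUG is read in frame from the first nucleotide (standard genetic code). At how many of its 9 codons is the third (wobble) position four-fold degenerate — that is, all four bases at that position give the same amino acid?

6

Codon 1 GAC (Asp): third position 2-fold.
Codon 2 AAA (Lys): third position 2-fold.
Codon 3 CCA (Pro): third position 4-fold.
Codon 4 CCG (Pro): third position 4-fold.
Codon 5 ACC (Thr): third position 4-fold.
Codon 6 UCG (Ser): third position 4-fold.
Codon 7 GCC (Ala): third position 4-fold.
Codon 8 CGU (Arg): third position 4-fold.
Codon 9 AUG (Met): third position 1-fold.
Four-fold degenerate third positions: 6.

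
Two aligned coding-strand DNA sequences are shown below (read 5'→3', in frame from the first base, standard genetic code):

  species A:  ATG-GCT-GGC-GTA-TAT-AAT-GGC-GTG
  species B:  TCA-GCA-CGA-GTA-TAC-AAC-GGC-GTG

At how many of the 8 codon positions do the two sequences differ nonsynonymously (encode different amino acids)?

2

Codon 1: ATG Met / TCA Ser — nonsynonymous.
Codon 2: GCT Ala / GCA Ala — synonymous.
Codon 3: GGC Gly / CGA Arg — nonsynonymous.
Codon 4: GTA Val / GTA Val — identical.
Codon 5: TAT Tyr / TAC Tyr — synonymous.
Codon 6: AAT Asn / AAC Asn — synonymous.
Codon 7: GGC Gly / GGC Gly — identical.
Codon 8: GTG Val / GTG Val — identical.
Nonsynonymous differences: 2.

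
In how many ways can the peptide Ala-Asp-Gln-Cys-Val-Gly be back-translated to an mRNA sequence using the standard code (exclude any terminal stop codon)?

Ala: 4 codons.
Asp: 2 codons.
Gln: 2 codons.
Cys: 2 codons.
Val: 4 codons.
Gly: 4 codons.
4 × 2 × 2 × 2 × 4 × 4 = 512.

512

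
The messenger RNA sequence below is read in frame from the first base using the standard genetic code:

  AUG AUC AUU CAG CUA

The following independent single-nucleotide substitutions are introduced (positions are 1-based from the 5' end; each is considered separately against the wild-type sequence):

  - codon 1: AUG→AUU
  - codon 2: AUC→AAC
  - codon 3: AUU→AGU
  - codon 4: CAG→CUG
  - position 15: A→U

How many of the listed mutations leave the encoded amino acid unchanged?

Codon 1: AUG (Met) → AUU (Ile) — missense.
Codon 2: AUC (Ile) → AAC (Asn) — missense.
Codon 3: AUU (Ile) → AGU (Ser) — missense.
Codon 4: CAG (Gln) → CUG (Leu) — missense.
Codon 5: CUA (Leu) → CUU (Leu) — synonymous.
Synonymous: 1 of 5.

1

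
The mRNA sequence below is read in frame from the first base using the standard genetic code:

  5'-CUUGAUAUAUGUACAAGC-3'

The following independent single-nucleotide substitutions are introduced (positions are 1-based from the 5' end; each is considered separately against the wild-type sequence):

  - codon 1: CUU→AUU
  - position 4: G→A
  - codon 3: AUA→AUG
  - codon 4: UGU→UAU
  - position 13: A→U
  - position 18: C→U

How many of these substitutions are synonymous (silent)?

1

Codon 1: CUU (Leu) → AUU (Ile) — missense.
Codon 2: GAU (Asp) → AAU (Asn) — missense.
Codon 3: AUA (Ile) → AUG (Met) — missense.
Codon 4: UGU (Cys) → UAU (Tyr) — missense.
Codon 5: ACA (Thr) → UCA (Ser) — missense.
Codon 6: AGC (Ser) → AGU (Ser) — synonymous.
Synonymous: 1 of 6.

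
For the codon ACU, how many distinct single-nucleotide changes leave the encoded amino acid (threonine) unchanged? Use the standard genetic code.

3

Position 1: none → 0 synonymous.
Position 2: none → 0 synonymous.
Position 3: ACC, ACA, ACG → 3 synonymous.
Total: 0 + 0 + 3 = 3.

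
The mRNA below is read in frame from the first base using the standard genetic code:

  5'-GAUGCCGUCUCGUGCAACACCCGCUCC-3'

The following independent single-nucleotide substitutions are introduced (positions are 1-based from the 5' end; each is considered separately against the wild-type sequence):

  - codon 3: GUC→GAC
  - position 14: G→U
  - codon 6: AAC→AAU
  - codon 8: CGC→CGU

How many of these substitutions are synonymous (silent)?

2

Codon 3: GUC (Val) → GAC (Asp) — missense.
Codon 5: UGC (Cys) → UUC (Phe) — missense.
Codon 6: AAC (Asn) → AAU (Asn) — synonymous.
Codon 8: CGC (Arg) → CGU (Arg) — synonymous.
Synonymous: 2 of 4.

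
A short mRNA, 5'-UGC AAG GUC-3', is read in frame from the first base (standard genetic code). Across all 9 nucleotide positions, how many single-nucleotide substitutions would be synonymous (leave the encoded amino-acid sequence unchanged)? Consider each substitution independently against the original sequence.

Codon 1 (UGC, Cys): 1 synonymous substitution.
Codon 2 (AAG, Lys): 1 synonymous substitution.
Codon 3 (GUC, Val): 3 synonymous substitutions.
Total: 1 + 1 + 3 = 5.

5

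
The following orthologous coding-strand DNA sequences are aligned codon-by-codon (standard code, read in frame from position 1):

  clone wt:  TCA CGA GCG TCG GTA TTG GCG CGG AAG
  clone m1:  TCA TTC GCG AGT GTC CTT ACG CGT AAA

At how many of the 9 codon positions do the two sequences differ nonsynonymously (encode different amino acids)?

2

Codon 1: TCA Ser / TCA Ser — identical.
Codon 2: CGA Arg / TTC Phe — nonsynonymous.
Codon 3: GCG Ala / GCG Ala — identical.
Codon 4: TCG Ser / AGT Ser — synonymous.
Codon 5: GTA Val / GTC Val — synonymous.
Codon 6: TTG Leu / CTT Leu — synonymous.
Codon 7: GCG Ala / ACG Thr — nonsynonymous.
Codon 8: CGG Arg / CGT Arg — synonymous.
Codon 9: AAG Lys / AAA Lys — synonymous.
Nonsynonymous differences: 2.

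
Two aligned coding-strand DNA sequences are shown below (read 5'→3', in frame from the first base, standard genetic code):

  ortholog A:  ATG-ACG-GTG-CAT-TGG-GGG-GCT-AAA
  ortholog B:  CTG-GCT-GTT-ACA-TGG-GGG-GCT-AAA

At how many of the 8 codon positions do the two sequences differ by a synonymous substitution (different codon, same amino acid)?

1

Codon 1: ATG Met / CTG Leu — nonsynonymous.
Codon 2: ACG Thr / GCT Ala — nonsynonymous.
Codon 3: GTG Val / GTT Val — synonymous.
Codon 4: CAT His / ACA Thr — nonsynonymous.
Codon 5: TGG Trp / TGG Trp — identical.
Codon 6: GGG Gly / GGG Gly — identical.
Codon 7: GCT Ala / GCT Ala — identical.
Codon 8: AAA Lys / AAA Lys — identical.
Synonymous differences: 1.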